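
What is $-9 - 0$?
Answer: $-9$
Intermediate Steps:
$-9 - 0 = -9 + 0 = -9$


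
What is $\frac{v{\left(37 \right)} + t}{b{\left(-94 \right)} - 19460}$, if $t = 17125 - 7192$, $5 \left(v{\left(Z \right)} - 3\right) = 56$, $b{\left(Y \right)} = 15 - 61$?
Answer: $- \frac{24868}{48765} \approx -0.50996$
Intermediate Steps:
$b{\left(Y \right)} = -46$
$v{\left(Z \right)} = \frac{71}{5}$ ($v{\left(Z \right)} = 3 + \frac{1}{5} \cdot 56 = 3 + \frac{56}{5} = \frac{71}{5}$)
$t = 9933$
$\frac{v{\left(37 \right)} + t}{b{\left(-94 \right)} - 19460} = \frac{\frac{71}{5} + 9933}{-46 - 19460} = \frac{49736}{5 \left(-19506\right)} = \frac{49736}{5} \left(- \frac{1}{19506}\right) = - \frac{24868}{48765}$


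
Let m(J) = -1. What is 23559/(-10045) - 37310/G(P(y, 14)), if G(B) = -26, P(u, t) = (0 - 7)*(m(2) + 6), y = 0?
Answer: 14391016/10045 ≈ 1432.7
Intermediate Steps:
P(u, t) = -35 (P(u, t) = (0 - 7)*(-1 + 6) = -7*5 = -35)
23559/(-10045) - 37310/G(P(y, 14)) = 23559/(-10045) - 37310/(-26) = 23559*(-1/10045) - 37310*(-1/26) = -23559/10045 + 1435 = 14391016/10045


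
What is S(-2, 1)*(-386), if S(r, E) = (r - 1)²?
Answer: -3474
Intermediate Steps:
S(r, E) = (-1 + r)²
S(-2, 1)*(-386) = (-1 - 2)²*(-386) = (-3)²*(-386) = 9*(-386) = -3474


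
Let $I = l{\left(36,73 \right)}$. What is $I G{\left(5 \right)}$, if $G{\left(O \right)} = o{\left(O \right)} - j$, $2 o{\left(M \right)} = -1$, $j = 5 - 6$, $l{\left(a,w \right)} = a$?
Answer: $18$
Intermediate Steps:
$j = -1$ ($j = 5 - 6 = -1$)
$I = 36$
$o{\left(M \right)} = - \frac{1}{2}$ ($o{\left(M \right)} = \frac{1}{2} \left(-1\right) = - \frac{1}{2}$)
$G{\left(O \right)} = \frac{1}{2}$ ($G{\left(O \right)} = - \frac{1}{2} - -1 = - \frac{1}{2} + 1 = \frac{1}{2}$)
$I G{\left(5 \right)} = 36 \cdot \frac{1}{2} = 18$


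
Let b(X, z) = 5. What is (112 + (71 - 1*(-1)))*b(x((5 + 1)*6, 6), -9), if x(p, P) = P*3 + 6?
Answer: 920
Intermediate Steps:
x(p, P) = 6 + 3*P (x(p, P) = 3*P + 6 = 6 + 3*P)
(112 + (71 - 1*(-1)))*b(x((5 + 1)*6, 6), -9) = (112 + (71 - 1*(-1)))*5 = (112 + (71 + 1))*5 = (112 + 72)*5 = 184*5 = 920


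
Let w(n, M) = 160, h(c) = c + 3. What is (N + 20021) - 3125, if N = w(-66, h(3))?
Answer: 17056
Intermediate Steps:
h(c) = 3 + c
N = 160
(N + 20021) - 3125 = (160 + 20021) - 3125 = 20181 - 3125 = 17056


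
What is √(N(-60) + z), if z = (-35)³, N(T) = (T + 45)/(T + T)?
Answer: 3*I*√76222/4 ≈ 207.06*I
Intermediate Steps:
N(T) = (45 + T)/(2*T) (N(T) = (45 + T)/((2*T)) = (45 + T)*(1/(2*T)) = (45 + T)/(2*T))
z = -42875
√(N(-60) + z) = √((½)*(45 - 60)/(-60) - 42875) = √((½)*(-1/60)*(-15) - 42875) = √(⅛ - 42875) = √(-342999/8) = 3*I*√76222/4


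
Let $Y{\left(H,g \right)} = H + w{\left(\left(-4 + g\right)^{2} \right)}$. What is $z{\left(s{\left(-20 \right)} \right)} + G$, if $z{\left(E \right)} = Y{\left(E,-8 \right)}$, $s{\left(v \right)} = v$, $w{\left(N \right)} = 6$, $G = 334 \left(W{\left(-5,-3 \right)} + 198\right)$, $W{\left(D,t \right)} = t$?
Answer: $65116$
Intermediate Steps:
$G = 65130$ ($G = 334 \left(-3 + 198\right) = 334 \cdot 195 = 65130$)
$Y{\left(H,g \right)} = 6 + H$ ($Y{\left(H,g \right)} = H + 6 = 6 + H$)
$z{\left(E \right)} = 6 + E$
$z{\left(s{\left(-20 \right)} \right)} + G = \left(6 - 20\right) + 65130 = -14 + 65130 = 65116$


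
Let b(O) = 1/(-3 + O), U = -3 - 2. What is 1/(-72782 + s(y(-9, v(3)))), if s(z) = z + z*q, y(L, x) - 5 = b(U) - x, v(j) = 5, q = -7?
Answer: -4/291125 ≈ -1.3740e-5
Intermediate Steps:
U = -5
y(L, x) = 39/8 - x (y(L, x) = 5 + (1/(-3 - 5) - x) = 5 + (1/(-8) - x) = 5 + (-1/8 - x) = 39/8 - x)
s(z) = -6*z (s(z) = z + z*(-7) = z - 7*z = -6*z)
1/(-72782 + s(y(-9, v(3)))) = 1/(-72782 - 6*(39/8 - 1*5)) = 1/(-72782 - 6*(39/8 - 5)) = 1/(-72782 - 6*(-1/8)) = 1/(-72782 + 3/4) = 1/(-291125/4) = -4/291125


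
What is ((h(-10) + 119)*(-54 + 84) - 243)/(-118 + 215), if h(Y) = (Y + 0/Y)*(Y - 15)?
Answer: 10827/97 ≈ 111.62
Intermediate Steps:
h(Y) = Y*(-15 + Y) (h(Y) = (Y + 0)*(-15 + Y) = Y*(-15 + Y))
((h(-10) + 119)*(-54 + 84) - 243)/(-118 + 215) = ((-10*(-15 - 10) + 119)*(-54 + 84) - 243)/(-118 + 215) = ((-10*(-25) + 119)*30 - 243)/97 = ((250 + 119)*30 - 243)*(1/97) = (369*30 - 243)*(1/97) = (11070 - 243)*(1/97) = 10827*(1/97) = 10827/97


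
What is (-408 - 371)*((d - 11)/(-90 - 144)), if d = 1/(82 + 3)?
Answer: -363793/9945 ≈ -36.581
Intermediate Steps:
d = 1/85 ≈ 0.011765
(-408 - 371)*((d - 11)/(-90 - 144)) = (-408 - 371)*((1/85 - 11)/(-90 - 144)) = -(-727586)/(85*(-234)) = -(-727586)*(-1)/(85*234) = -779*467/9945 = -363793/9945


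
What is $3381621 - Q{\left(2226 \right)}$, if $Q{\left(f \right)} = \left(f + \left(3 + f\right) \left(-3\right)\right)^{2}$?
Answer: $-16518900$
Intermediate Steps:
$Q{\left(f \right)} = \left(-9 - 2 f\right)^{2}$ ($Q{\left(f \right)} = \left(f - \left(9 + 3 f\right)\right)^{2} = \left(-9 - 2 f\right)^{2}$)
$3381621 - Q{\left(2226 \right)} = 3381621 - \left(9 + 2 \cdot 2226\right)^{2} = 3381621 - \left(9 + 4452\right)^{2} = 3381621 - 4461^{2} = 3381621 - 19900521 = -16518900$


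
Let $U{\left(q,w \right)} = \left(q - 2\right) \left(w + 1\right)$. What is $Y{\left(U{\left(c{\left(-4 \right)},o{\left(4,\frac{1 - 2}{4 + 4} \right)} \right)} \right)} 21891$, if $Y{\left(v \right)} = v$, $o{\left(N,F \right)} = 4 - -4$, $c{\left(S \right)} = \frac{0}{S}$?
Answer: $-394038$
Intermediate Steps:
$c{\left(S \right)} = 0$
$o{\left(N,F \right)} = 8$ ($o{\left(N,F \right)} = 4 + 4 = 8$)
$U{\left(q,w \right)} = \left(1 + w\right) \left(-2 + q\right)$ ($U{\left(q,w \right)} = \left(-2 + q\right) \left(1 + w\right) = \left(1 + w\right) \left(-2 + q\right)$)
$Y{\left(U{\left(c{\left(-4 \right)},o{\left(4,\frac{1 - 2}{4 + 4} \right)} \right)} \right)} 21891 = \left(-2 + 0 - 16 + 0 \cdot 8\right) 21891 = \left(-2 + 0 - 16 + 0\right) 21891 = \left(-18\right) 21891 = -394038$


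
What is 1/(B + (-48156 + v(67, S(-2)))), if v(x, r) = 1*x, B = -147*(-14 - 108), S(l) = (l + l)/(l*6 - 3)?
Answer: -1/30155 ≈ -3.3162e-5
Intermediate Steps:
S(l) = 2*l/(-3 + 6*l) (S(l) = (2*l)/(6*l - 3) = (2*l)/(-3 + 6*l) = 2*l/(-3 + 6*l))
B = 17934 (B = -147*(-122) = 17934)
v(x, r) = x
1/(B + (-48156 + v(67, S(-2)))) = 1/(17934 + (-48156 + 67)) = 1/(17934 - 48089) = 1/(-30155) = -1/30155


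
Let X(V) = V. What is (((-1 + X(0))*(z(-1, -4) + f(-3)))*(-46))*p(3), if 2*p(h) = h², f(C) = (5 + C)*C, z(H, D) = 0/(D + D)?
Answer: -1242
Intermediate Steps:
z(H, D) = 0 (z(H, D) = 0/((2*D)) = 0*(1/(2*D)) = 0)
f(C) = C*(5 + C)
p(h) = h²/2
(((-1 + X(0))*(z(-1, -4) + f(-3)))*(-46))*p(3) = (((-1 + 0)*(0 - 3*(5 - 3)))*(-46))*((½)*3²) = (-(0 - 3*2)*(-46))*((½)*9) = (-(0 - 6)*(-46))*(9/2) = (-1*(-6)*(-46))*(9/2) = (6*(-46))*(9/2) = -276*9/2 = -1242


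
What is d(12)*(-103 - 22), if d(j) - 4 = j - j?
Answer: -500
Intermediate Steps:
d(j) = 4 (d(j) = 4 + (j - j) = 4 + 0 = 4)
d(12)*(-103 - 22) = 4*(-103 - 22) = 4*(-125) = -500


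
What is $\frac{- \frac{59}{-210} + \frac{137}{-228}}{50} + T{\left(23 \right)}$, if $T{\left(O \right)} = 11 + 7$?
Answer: $\frac{2393149}{133000} \approx 17.994$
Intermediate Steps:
$T{\left(O \right)} = 18$
$\frac{- \frac{59}{-210} + \frac{137}{-228}}{50} + T{\left(23 \right)} = \frac{- \frac{59}{-210} + \frac{137}{-228}}{50} + 18 = \left(\left(-59\right) \left(- \frac{1}{210}\right) + 137 \left(- \frac{1}{228}\right)\right) \frac{1}{50} + 18 = \left(\frac{59}{210} - \frac{137}{228}\right) \frac{1}{50} + 18 = \left(- \frac{851}{2660}\right) \frac{1}{50} + 18 = - \frac{851}{133000} + 18 = \frac{2393149}{133000}$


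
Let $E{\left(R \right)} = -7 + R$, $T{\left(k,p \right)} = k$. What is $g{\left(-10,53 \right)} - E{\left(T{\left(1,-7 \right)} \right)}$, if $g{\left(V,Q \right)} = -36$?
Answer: $-30$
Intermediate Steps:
$g{\left(-10,53 \right)} - E{\left(T{\left(1,-7 \right)} \right)} = -36 - \left(-7 + 1\right) = -36 - -6 = -36 + 6 = -30$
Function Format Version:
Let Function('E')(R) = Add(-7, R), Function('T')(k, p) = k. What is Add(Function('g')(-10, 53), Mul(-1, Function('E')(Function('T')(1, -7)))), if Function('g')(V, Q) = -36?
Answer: -30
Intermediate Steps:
Add(Function('g')(-10, 53), Mul(-1, Function('E')(Function('T')(1, -7)))) = Add(-36, Mul(-1, Add(-7, 1))) = Add(-36, Mul(-1, -6)) = Add(-36, 6) = -30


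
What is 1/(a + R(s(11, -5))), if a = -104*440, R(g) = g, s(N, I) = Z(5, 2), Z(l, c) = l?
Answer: -1/45755 ≈ -2.1856e-5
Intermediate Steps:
s(N, I) = 5
a = -45760
1/(a + R(s(11, -5))) = 1/(-45760 + 5) = 1/(-45755) = -1/45755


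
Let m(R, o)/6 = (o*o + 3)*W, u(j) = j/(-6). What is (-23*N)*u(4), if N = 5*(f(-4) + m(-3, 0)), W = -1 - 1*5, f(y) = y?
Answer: -25760/3 ≈ -8586.7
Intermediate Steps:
W = -6 (W = -1 - 5 = -6)
u(j) = -j/6 (u(j) = j*(-1/6) = -j/6)
m(R, o) = -108 - 36*o**2 (m(R, o) = 6*((o*o + 3)*(-6)) = 6*((o**2 + 3)*(-6)) = 6*((3 + o**2)*(-6)) = 6*(-18 - 6*o**2) = -108 - 36*o**2)
N = -560 (N = 5*(-4 + (-108 - 36*0**2)) = 5*(-4 + (-108 - 36*0)) = 5*(-4 + (-108 + 0)) = 5*(-4 - 108) = 5*(-112) = -560)
(-23*N)*u(4) = (-23*(-560))*(-1/6*4) = 12880*(-2/3) = -25760/3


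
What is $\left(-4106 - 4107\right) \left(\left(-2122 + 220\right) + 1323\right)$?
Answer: $4755327$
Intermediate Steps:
$\left(-4106 - 4107\right) \left(\left(-2122 + 220\right) + 1323\right) = - 8213 \left(-1902 + 1323\right) = \left(-8213\right) \left(-579\right) = 4755327$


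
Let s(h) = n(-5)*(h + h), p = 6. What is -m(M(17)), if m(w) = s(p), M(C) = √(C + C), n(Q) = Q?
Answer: 60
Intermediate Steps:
M(C) = √2*√C (M(C) = √(2*C) = √2*√C)
s(h) = -10*h (s(h) = -5*(h + h) = -10*h)
m(w) = -60 (m(w) = -10*6 = -60)
-m(M(17)) = -1*(-60) = 60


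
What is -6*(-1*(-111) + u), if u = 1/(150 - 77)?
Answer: -48624/73 ≈ -666.08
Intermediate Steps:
u = 1/73 ≈ 0.013699
-6*(-1*(-111) + u) = -6*(-1*(-111) + 1/73) = -6*(111 + 1/73) = -6*8104/73 = -48624/73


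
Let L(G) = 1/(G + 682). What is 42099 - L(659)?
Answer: 56454758/1341 ≈ 42099.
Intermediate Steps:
L(G) = 1/(682 + G)
42099 - L(659) = 42099 - 1/(682 + 659) = 42099 - 1/1341 = 56454758/1341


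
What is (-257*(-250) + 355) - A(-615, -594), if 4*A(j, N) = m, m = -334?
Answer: 129377/2 ≈ 64689.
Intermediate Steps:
A(j, N) = -167/2 (A(j, N) = (¼)*(-334) = -167/2)
(-257*(-250) + 355) - A(-615, -594) = (-257*(-250) + 355) - 1*(-167/2) = (64250 + 355) + 167/2 = 64605 + 167/2 = 129377/2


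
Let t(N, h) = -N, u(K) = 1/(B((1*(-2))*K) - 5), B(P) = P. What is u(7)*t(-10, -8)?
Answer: -10/19 ≈ -0.52632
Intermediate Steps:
u(K) = 1/(-5 - 2*K) (u(K) = 1/((1*(-2))*K - 5) = 1/(-2*K - 5) = 1/(-5 - 2*K))
u(7)*t(-10, -8) = (-1/(5 + 2*7))*(-1*(-10)) = -1/(5 + 14)*10 = -1/19*10 = -10/19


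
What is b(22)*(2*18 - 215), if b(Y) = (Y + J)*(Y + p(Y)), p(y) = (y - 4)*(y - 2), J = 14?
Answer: -2461608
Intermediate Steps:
p(y) = (-4 + y)*(-2 + y)
b(Y) = (14 + Y)*(8 + Y² - 5*Y) (b(Y) = (Y + 14)*(Y + (8 + Y² - 6*Y)) = (14 + Y)*(8 + Y² - 5*Y))
b(22)*(2*18 - 215) = (112 + 22³ - 62*22 + 9*22²)*(2*18 - 215) = (112 + 10648 - 1364 + 9*484)*(36 - 215) = (112 + 10648 - 1364 + 4356)*(-179) = 13752*(-179) = -2461608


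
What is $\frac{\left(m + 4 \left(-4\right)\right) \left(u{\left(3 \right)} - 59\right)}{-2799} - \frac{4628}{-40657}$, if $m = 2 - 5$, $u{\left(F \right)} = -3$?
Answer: $- \frac{34940174}{113798943} \approx -0.30703$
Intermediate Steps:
$m = -3$ ($m = 2 - 5 = -3$)
$\frac{\left(m + 4 \left(-4\right)\right) \left(u{\left(3 \right)} - 59\right)}{-2799} - \frac{4628}{-40657} = \frac{\left(-3 + 4 \left(-4\right)\right) \left(-3 - 59\right)}{-2799} - \frac{4628}{-40657} = \left(-3 - 16\right) \left(-62\right) \left(- \frac{1}{2799}\right) - - \frac{4628}{40657} = \left(-19\right) \left(-62\right) \left(- \frac{1}{2799}\right) + \frac{4628}{40657} = 1178 \left(- \frac{1}{2799}\right) + \frac{4628}{40657} = - \frac{1178}{2799} + \frac{4628}{40657} = - \frac{34940174}{113798943}$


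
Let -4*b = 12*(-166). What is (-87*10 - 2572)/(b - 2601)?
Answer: 3442/2103 ≈ 1.6367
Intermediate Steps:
b = 498 (b = -3*(-166) = -¼*(-1992) = 498)
(-87*10 - 2572)/(b - 2601) = (-87*10 - 2572)/(498 - 2601) = (-870 - 2572)/(-2103) = -3442*(-1/2103) = 3442/2103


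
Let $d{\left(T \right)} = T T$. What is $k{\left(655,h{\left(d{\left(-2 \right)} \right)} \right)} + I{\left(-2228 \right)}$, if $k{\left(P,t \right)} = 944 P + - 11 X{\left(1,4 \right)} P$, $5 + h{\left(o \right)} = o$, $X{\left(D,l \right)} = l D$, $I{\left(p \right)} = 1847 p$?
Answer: $-3525616$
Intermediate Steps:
$X{\left(D,l \right)} = D l$
$d{\left(T \right)} = T^{2}$
$h{\left(o \right)} = -5 + o$
$k{\left(P,t \right)} = 900 P$ ($k{\left(P,t \right)} = 944 P + - 11 \cdot 1 \cdot 4 P = 944 P + \left(-11\right) 4 P = 944 P - 44 P = 900 P$)
$k{\left(655,h{\left(d{\left(-2 \right)} \right)} \right)} + I{\left(-2228 \right)} = 900 \cdot 655 + 1847 \left(-2228\right) = 589500 - 4115116 = -3525616$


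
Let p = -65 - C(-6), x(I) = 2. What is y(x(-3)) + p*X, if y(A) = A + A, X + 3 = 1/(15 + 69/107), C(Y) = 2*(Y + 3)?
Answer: 296681/1674 ≈ 177.23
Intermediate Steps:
C(Y) = 6 + 2*Y (C(Y) = 2*(3 + Y) = 6 + 2*Y)
X = -4915/1674 (X = -3 + 1/(15 + 69/107) = -3 + 1/(1674/107) = -3 + 107/1674 = -4915/1674 ≈ -2.9361)
y(A) = 2*A
p = -59 (p = -65 - (6 + 2*(-6)) = -65 - (6 - 12) = -65 - 1*(-6) = -65 + 6 = -59)
y(x(-3)) + p*X = 2*2 - 59*(-4915/1674) = 4 + 289985/1674 = 296681/1674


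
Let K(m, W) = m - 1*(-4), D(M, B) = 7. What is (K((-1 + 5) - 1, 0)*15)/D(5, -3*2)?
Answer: 15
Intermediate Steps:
K(m, W) = 4 + m (K(m, W) = m + 4 = 4 + m)
(K((-1 + 5) - 1, 0)*15)/D(5, -3*2) = ((4 + ((-1 + 5) - 1))*15)/7 = ((4 + (4 - 1))*15)*(⅐) = ((4 + 3)*15)*(⅐) = (7*15)*(⅐) = 105*(⅐) = 15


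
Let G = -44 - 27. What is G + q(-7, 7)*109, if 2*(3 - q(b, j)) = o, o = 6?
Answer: -71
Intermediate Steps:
G = -71
q(b, j) = 0 (q(b, j) = 3 - 1/2*6 = 3 - 3 = 0)
G + q(-7, 7)*109 = -71 + 0*109 = -71 + 0 = -71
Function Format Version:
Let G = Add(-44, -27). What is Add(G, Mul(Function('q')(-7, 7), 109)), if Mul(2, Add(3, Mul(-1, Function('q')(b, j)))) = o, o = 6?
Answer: -71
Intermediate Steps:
G = -71
Function('q')(b, j) = 0 (Function('q')(b, j) = Add(3, Mul(Rational(-1, 2), 6)) = Add(3, -3) = 0)
Add(G, Mul(Function('q')(-7, 7), 109)) = Add(-71, Mul(0, 109)) = Add(-71, 0) = -71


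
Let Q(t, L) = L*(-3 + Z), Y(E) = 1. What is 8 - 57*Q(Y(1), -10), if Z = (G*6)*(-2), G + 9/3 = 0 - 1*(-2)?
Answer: 5138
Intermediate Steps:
G = -1 (G = -3 + (0 - 1*(-2)) = -3 + (0 + 2) = -3 + 2 = -1)
Z = 12 (Z = -1*6*(-2) = -6*(-2) = 12)
Q(t, L) = 9*L (Q(t, L) = L*(-3 + 12) = L*9 = 9*L)
8 - 57*Q(Y(1), -10) = 8 - 513*(-10) = 8 - 57*(-90) = 8 + 5130 = 5138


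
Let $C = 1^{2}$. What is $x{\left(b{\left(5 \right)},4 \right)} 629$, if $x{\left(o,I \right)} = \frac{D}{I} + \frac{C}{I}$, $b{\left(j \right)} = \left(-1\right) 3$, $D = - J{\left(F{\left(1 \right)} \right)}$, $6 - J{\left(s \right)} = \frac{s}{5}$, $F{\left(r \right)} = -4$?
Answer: $- \frac{18241}{20} \approx -912.05$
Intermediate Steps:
$J{\left(s \right)} = 6 - \frac{s}{5}$
$C = 1$
$D = - \frac{34}{5}$ ($D = - (6 - - \frac{4}{5}) = - (6 + \frac{4}{5}) = \left(-1\right) \frac{34}{5} = - \frac{34}{5} \approx -6.8$)
$b{\left(j \right)} = -3$
$x{\left(o,I \right)} = - \frac{29}{5 I}$ ($x{\left(o,I \right)} = - \frac{34}{5 I} + 1 \frac{1}{I} = - \frac{34}{5 I} + \frac{1}{I} = - \frac{29}{5 I}$)
$x{\left(b{\left(5 \right)},4 \right)} 629 = - \frac{29}{5 \cdot 4} \cdot 629 = \left(- \frac{29}{5}\right) \frac{1}{4} \cdot 629 = \left(- \frac{29}{20}\right) 629 = - \frac{18241}{20}$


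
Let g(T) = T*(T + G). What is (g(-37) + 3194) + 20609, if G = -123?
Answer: 29723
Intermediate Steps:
g(T) = T*(-123 + T) (g(T) = T*(T - 123) = T*(-123 + T))
(g(-37) + 3194) + 20609 = (-37*(-123 - 37) + 3194) + 20609 = (-37*(-160) + 3194) + 20609 = (5920 + 3194) + 20609 = 9114 + 20609 = 29723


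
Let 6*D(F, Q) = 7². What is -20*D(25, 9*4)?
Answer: -490/3 ≈ -163.33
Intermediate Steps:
D(F, Q) = 49/6 (D(F, Q) = (⅙)*7² = (⅙)*49 = 49/6)
-20*D(25, 9*4) = -20*49/6 = -490/3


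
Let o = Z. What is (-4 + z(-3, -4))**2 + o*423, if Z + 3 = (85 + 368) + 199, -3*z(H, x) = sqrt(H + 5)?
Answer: 2470889/9 + 8*sqrt(2)/3 ≈ 2.7455e+5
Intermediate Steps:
z(H, x) = -sqrt(5 + H)/3 (z(H, x) = -sqrt(H + 5)/3 = -sqrt(5 + H)/3)
Z = 649 (Z = -3 + ((85 + 368) + 199) = -3 + (453 + 199) = -3 + 652 = 649)
o = 649
(-4 + z(-3, -4))**2 + o*423 = (-4 - sqrt(5 - 3)/3)**2 + 649*423 = (-4 - sqrt(2)/3)**2 + 274527 = 274527 + (-4 - sqrt(2)/3)**2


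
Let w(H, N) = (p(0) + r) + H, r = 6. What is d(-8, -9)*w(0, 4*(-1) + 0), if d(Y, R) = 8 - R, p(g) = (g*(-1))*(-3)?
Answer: 102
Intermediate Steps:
p(g) = 3*g (p(g) = -g*(-3) = 3*g)
w(H, N) = 6 + H (w(H, N) = (3*0 + 6) + H = (0 + 6) + H = 6 + H)
d(-8, -9)*w(0, 4*(-1) + 0) = (8 - 1*(-9))*(6 + 0) = (8 + 9)*6 = 17*6 = 102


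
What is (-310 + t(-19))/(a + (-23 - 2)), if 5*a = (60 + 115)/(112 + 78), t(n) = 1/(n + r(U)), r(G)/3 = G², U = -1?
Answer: 2299/184 ≈ 12.495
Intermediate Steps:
r(G) = 3*G²
t(n) = 1/(3 + n) (t(n) = 1/(n + 3*(-1)²) = 1/(n + 3*1) = 1/(n + 3) = 1/(3 + n))
a = 7/38 (a = ((60 + 115)/(112 + 78))/5 = (175/190)/5 = (175*(1/190))/5 = (⅕)*(35/38) = 7/38 ≈ 0.18421)
(-310 + t(-19))/(a + (-23 - 2)) = (-310 + 1/(3 - 19))/(7/38 + (-23 - 2)) = (-310 + 1/(-16))/(7/38 - 25) = (-310 - 1/16)/(-943/38) = -4961/16*(-38/943) = 2299/184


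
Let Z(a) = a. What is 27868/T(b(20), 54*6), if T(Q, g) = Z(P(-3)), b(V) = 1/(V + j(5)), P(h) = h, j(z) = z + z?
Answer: -27868/3 ≈ -9289.3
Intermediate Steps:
j(z) = 2*z
b(V) = 1/(10 + V) (b(V) = 1/(V + 2*5) = 1/(V + 10) = 1/(10 + V))
T(Q, g) = -3
27868/T(b(20), 54*6) = 27868/(-3) = 27868*(-⅓) = -27868/3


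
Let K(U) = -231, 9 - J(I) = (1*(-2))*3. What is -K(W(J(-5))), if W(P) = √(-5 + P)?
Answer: 231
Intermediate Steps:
J(I) = 15 (J(I) = 9 - 1*(-2)*3 = 9 - (-2)*3 = 9 - 1*(-6) = 9 + 6 = 15)
-K(W(J(-5))) = -1*(-231) = 231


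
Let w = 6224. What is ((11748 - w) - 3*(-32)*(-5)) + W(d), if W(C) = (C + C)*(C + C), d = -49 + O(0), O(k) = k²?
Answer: 14648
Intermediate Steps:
d = -49 (d = -49 + 0² = -49 + 0 = -49)
W(C) = 4*C² (W(C) = (2*C)*(2*C) = 4*C²)
((11748 - w) - 3*(-32)*(-5)) + W(d) = ((11748 - 1*6224) - 3*(-32)*(-5)) + 4*(-49)² = ((11748 - 6224) + 96*(-5)) + 4*2401 = (5524 - 480) + 9604 = 5044 + 9604 = 14648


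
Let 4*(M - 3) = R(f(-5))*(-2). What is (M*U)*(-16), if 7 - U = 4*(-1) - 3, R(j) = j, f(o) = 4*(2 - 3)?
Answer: -1120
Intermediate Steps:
f(o) = -4 (f(o) = 4*(-1) = -4)
U = 14 (U = 7 - (4*(-1) - 3) = 7 - (-4 - 3) = 7 - 1*(-7) = 7 + 7 = 14)
M = 5 (M = 3 + (-4*(-2))/4 = 3 + (¼)*8 = 3 + 2 = 5)
(M*U)*(-16) = (5*14)*(-16) = 70*(-16) = -1120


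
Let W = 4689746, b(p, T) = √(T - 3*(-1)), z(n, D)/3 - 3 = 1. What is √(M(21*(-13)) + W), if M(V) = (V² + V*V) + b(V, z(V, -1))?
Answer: √(4838804 + √15) ≈ 2199.7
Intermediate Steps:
z(n, D) = 12 (z(n, D) = 9 + 3*1 = 9 + 3 = 12)
b(p, T) = √(3 + T) (b(p, T) = √(T + 3) = √(3 + T))
M(V) = √15 + 2*V² (M(V) = (V² + V*V) + √(3 + 12) = (V² + V²) + √15 = 2*V² + √15 = √15 + 2*V²)
√(M(21*(-13)) + W) = √((√15 + 2*(21*(-13))²) + 4689746) = √((√15 + 2*(-273)²) + 4689746) = √((√15 + 2*74529) + 4689746) = √((√15 + 149058) + 4689746) = √((149058 + √15) + 4689746) = √(4838804 + √15)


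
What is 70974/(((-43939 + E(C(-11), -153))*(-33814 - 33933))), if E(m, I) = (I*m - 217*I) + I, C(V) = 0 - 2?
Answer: 70974/717101995 ≈ 9.8973e-5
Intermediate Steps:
C(V) = -2
E(m, I) = -216*I + I*m (E(m, I) = (-217*I + I*m) + I = -216*I + I*m)
70974/(((-43939 + E(C(-11), -153))*(-33814 - 33933))) = 70974/(((-43939 - 153*(-216 - 2))*(-33814 - 33933))) = 70974/(((-43939 - 153*(-218))*(-67747))) = 70974/(((-43939 + 33354)*(-67747))) = 70974/((-10585*(-67747))) = 70974/717101995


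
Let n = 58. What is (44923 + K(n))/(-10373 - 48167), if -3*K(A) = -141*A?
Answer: -47649/58540 ≈ -0.81396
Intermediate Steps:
K(A) = 47*A (K(A) = -(-47)*A = 47*A)
(44923 + K(n))/(-10373 - 48167) = (44923 + 47*58)/(-10373 - 48167) = (44923 + 2726)/(-58540) = 47649*(-1/58540) = -47649/58540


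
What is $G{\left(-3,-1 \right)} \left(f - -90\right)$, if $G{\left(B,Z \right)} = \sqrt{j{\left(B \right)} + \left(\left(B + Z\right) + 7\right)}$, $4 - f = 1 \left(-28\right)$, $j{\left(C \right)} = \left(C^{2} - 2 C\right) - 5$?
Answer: $122 \sqrt{13} \approx 439.88$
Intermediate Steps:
$j{\left(C \right)} = -5 + C^{2} - 2 C$
$f = 32$ ($f = 4 - 1 \left(-28\right) = 4 - -28 = 4 + 28 = 32$)
$G{\left(B,Z \right)} = \sqrt{2 + Z + B^{2} - B}$ ($G{\left(B,Z \right)} = \sqrt{\left(-5 + B^{2} - 2 B\right) + \left(\left(B + Z\right) + 7\right)} = \sqrt{\left(-5 + B^{2} - 2 B\right) + \left(7 + B + Z\right)} = \sqrt{2 + Z + B^{2} - B}$)
$G{\left(-3,-1 \right)} \left(f - -90\right) = \sqrt{2 - 1 + \left(-3\right)^{2} - -3} \left(32 - -90\right) = \sqrt{2 - 1 + 9 + 3} \left(32 + 90\right) = \sqrt{13} \cdot 122 = 122 \sqrt{13}$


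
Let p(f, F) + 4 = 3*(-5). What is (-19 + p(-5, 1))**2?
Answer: 1444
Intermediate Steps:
p(f, F) = -19 (p(f, F) = -4 + 3*(-5) = -4 - 15 = -19)
(-19 + p(-5, 1))**2 = (-19 - 19)**2 = (-38)**2 = 1444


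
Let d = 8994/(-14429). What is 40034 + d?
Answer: 577641592/14429 ≈ 40033.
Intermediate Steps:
d = -8994/14429 (d = 8994*(-1/14429) = -8994/14429 ≈ -0.62333)
40034 + d = 40034 - 8994/14429 = 577641592/14429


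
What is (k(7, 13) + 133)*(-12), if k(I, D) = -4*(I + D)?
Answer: -636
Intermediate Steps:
k(I, D) = -4*D - 4*I (k(I, D) = -4*(D + I) = -4*D - 4*I)
(k(7, 13) + 133)*(-12) = ((-4*13 - 4*7) + 133)*(-12) = ((-52 - 28) + 133)*(-12) = (-80 + 133)*(-12) = 53*(-12) = -636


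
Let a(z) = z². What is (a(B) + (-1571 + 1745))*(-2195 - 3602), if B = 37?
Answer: -8944771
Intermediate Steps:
(a(B) + (-1571 + 1745))*(-2195 - 3602) = (37² + (-1571 + 1745))*(-2195 - 3602) = (1369 + 174)*(-5797) = 1543*(-5797) = -8944771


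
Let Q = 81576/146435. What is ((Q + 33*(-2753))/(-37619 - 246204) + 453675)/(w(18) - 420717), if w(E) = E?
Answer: -6285160570945038/5828310798394165 ≈ -1.0784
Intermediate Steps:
Q = 81576/146435 (Q = 81576*(1/146435) = 81576/146435 ≈ 0.55708)
((Q + 33*(-2753))/(-37619 - 246204) + 453675)/(w(18) - 420717) = ((81576/146435 + 33*(-2753))/(-37619 - 246204) + 453675)/(18 - 420717) = ((81576/146435 - 90849)/(-283823) + 453675)/(-420699) = (-13303391739/146435*(-1/283823) + 453675)*(-1/420699) = (13303391739/41561621005 + 453675)*(-1/420699) = (18855481712835114/41561621005)*(-1/420699) = -6285160570945038/5828310798394165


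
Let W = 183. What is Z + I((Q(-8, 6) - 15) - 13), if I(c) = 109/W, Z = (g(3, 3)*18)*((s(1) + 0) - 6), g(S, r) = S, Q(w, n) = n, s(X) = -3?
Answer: -88829/183 ≈ -485.40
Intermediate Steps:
Z = -486 (Z = (3*18)*((-3 + 0) - 6) = 54*(-3 - 6) = 54*(-9) = -486)
I(c) = 109/183
Z + I((Q(-8, 6) - 15) - 13) = -486 + 109/183 = -88829/183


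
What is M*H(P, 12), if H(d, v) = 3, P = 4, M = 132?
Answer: 396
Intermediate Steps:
M*H(P, 12) = 132*3 = 396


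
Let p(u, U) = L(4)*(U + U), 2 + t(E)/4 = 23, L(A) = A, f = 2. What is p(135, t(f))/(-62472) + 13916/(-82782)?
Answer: -2752946/15391539 ≈ -0.17886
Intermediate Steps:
t(E) = 84 (t(E) = -8 + 4*23 = -8 + 92 = 84)
p(u, U) = 8*U (p(u, U) = 4*(U + U) = 4*(2*U) = 8*U)
p(135, t(f))/(-62472) + 13916/(-82782) = (8*84)/(-62472) + 13916/(-82782) = 672*(-1/62472) + 13916*(-1/82782) = -28/2603 - 994/5913 = -2752946/15391539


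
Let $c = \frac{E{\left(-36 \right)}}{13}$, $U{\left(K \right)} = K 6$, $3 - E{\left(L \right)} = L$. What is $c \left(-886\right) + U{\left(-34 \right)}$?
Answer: $-2862$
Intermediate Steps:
$E{\left(L \right)} = 3 - L$
$U{\left(K \right)} = 6 K$
$c = 3$ ($c = \frac{3 - -36}{13} = \left(3 + 36\right) \frac{1}{13} = 39 \cdot \frac{1}{13} = 3$)
$c \left(-886\right) + U{\left(-34 \right)} = 3 \left(-886\right) + 6 \left(-34\right) = -2658 - 204 = -2862$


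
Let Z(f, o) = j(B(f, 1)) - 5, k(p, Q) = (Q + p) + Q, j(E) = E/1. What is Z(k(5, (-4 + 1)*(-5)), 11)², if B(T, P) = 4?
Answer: 1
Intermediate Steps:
j(E) = E (j(E) = E*1 = E)
k(p, Q) = p + 2*Q
Z(f, o) = -1 (Z(f, o) = 4 - 5 = -1)
Z(k(5, (-4 + 1)*(-5)), 11)² = (-1)² = 1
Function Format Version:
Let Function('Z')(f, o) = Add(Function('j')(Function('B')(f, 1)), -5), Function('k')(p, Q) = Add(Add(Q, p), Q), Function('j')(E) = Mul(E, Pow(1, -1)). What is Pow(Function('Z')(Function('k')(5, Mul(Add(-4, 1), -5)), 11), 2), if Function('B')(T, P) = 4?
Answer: 1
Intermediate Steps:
Function('j')(E) = E (Function('j')(E) = Mul(E, 1) = E)
Function('k')(p, Q) = Add(p, Mul(2, Q))
Function('Z')(f, o) = -1 (Function('Z')(f, o) = Add(4, -5) = -1)
Pow(Function('Z')(Function('k')(5, Mul(Add(-4, 1), -5)), 11), 2) = Pow(-1, 2) = 1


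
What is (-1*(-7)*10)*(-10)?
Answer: -700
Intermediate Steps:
(-1*(-7)*10)*(-10) = (7*10)*(-10) = 70*(-10) = -700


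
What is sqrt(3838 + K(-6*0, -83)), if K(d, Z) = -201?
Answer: sqrt(3637) ≈ 60.308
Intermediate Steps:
sqrt(3838 + K(-6*0, -83)) = sqrt(3838 - 201) = sqrt(3637)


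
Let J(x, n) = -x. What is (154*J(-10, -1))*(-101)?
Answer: -155540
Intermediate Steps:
(154*J(-10, -1))*(-101) = (154*(-1*(-10)))*(-101) = (154*10)*(-101) = 1540*(-101) = -155540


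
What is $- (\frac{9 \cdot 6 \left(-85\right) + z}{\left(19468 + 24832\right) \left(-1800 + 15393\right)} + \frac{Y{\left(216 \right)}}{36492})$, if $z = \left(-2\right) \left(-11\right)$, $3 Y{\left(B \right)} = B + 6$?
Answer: $- \frac{616581627}{305199777650} \approx -0.0020203$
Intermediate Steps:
$Y{\left(B \right)} = 2 + \frac{B}{3}$ ($Y{\left(B \right)} = \frac{B + 6}{3} = \frac{6 + B}{3} = 2 + \frac{B}{3}$)
$z = 22$
$- (\frac{9 \cdot 6 \left(-85\right) + z}{\left(19468 + 24832\right) \left(-1800 + 15393\right)} + \frac{Y{\left(216 \right)}}{36492}) = - (\frac{9 \cdot 6 \left(-85\right) + 22}{\left(19468 + 24832\right) \left(-1800 + 15393\right)} + \frac{2 + \frac{1}{3} \cdot 216}{36492}) = - (\frac{54 \left(-85\right) + 22}{44300 \cdot 13593} + \left(2 + 72\right) \frac{1}{36492}) = - (\frac{-4590 + 22}{602169900} + 74 \cdot \frac{1}{36492}) = - (\left(-4568\right) \frac{1}{602169900} + \frac{37}{18246}) = - (- \frac{1142}{150542475} + \frac{37}{18246}) = \left(-1\right) \frac{616581627}{305199777650} = - \frac{616581627}{305199777650}$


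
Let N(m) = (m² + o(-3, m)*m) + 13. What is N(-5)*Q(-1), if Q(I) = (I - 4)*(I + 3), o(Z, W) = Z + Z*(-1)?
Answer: -380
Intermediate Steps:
o(Z, W) = 0 (o(Z, W) = Z - Z = 0)
Q(I) = (-4 + I)*(3 + I)
N(m) = 13 + m² (N(m) = (m² + 0*m) + 13 = (m² + 0) + 13 = m² + 13 = 13 + m²)
N(-5)*Q(-1) = (13 + (-5)²)*(-12 + (-1)² - 1*(-1)) = (13 + 25)*(-12 + 1 + 1) = 38*(-10) = -380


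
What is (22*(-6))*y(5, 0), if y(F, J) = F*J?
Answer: 0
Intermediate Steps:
(22*(-6))*y(5, 0) = (22*(-6))*(5*0) = -132*0 = 0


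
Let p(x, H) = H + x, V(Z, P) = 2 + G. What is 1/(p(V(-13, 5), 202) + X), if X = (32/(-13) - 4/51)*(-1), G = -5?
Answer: 663/133621 ≈ 0.0049618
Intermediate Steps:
V(Z, P) = -3 (V(Z, P) = 2 - 5 = -3)
X = 1684/663 (X = (32*(-1/13) - 4*1/51)*(-1) = (-32/13 - 4/51)*(-1) = -1684/663*(-1) = 1684/663 ≈ 2.5400)
1/(p(V(-13, 5), 202) + X) = 1/((202 - 3) + 1684/663) = 1/(199 + 1684/663) = 1/(133621/663) = 663/133621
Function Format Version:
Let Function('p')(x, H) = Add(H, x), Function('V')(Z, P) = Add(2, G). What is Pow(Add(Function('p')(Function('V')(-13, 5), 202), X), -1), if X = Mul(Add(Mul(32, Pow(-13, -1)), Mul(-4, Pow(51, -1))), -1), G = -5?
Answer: Rational(663, 133621) ≈ 0.0049618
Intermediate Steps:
Function('V')(Z, P) = -3 (Function('V')(Z, P) = Add(2, -5) = -3)
X = Rational(1684, 663) (X = Mul(Add(Mul(32, Rational(-1, 13)), Mul(-4, Rational(1, 51))), -1) = Mul(Add(Rational(-32, 13), Rational(-4, 51)), -1) = Mul(Rational(-1684, 663), -1) = Rational(1684, 663) ≈ 2.5400)
Pow(Add(Function('p')(Function('V')(-13, 5), 202), X), -1) = Pow(Add(Add(202, -3), Rational(1684, 663)), -1) = Pow(Add(199, Rational(1684, 663)), -1) = Pow(Rational(133621, 663), -1) = Rational(663, 133621)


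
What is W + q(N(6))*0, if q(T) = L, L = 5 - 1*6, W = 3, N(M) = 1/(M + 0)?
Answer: 3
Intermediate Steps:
N(M) = 1/M
L = -1 (L = 5 - 6 = -1)
q(T) = -1
W + q(N(6))*0 = 3 - 1*0 = 3 + 0 = 3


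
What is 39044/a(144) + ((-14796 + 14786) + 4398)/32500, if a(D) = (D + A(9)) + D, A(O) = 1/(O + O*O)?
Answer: 28579360337/210608125 ≈ 135.70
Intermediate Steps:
A(O) = 1/(O + O**2)
a(D) = 1/90 + 2*D (a(D) = (D + 1/(9*(1 + 9))) + D = (D + (1/9)/10) + D = (D + (1/9)*(1/10)) + D = (D + 1/90) + D = (1/90 + D) + D = 1/90 + 2*D)
39044/a(144) + ((-14796 + 14786) + 4398)/32500 = 39044/(1/90 + 2*144) + ((-14796 + 14786) + 4398)/32500 = 39044/(1/90 + 288) + (-10 + 4398)*(1/32500) = 39044/(25921/90) + 4388*(1/32500) = 39044*(90/25921) + 1097/8125 = 3513960/25921 + 1097/8125 = 28579360337/210608125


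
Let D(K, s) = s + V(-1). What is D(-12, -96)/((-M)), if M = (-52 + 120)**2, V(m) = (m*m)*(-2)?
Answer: 49/2312 ≈ 0.021194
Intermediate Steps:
V(m) = -2*m**2 (V(m) = m**2*(-2) = -2*m**2)
D(K, s) = -2 + s (D(K, s) = s - 2*(-1)**2 = s - 2*1 = s - 2 = -2 + s)
M = 4624 (M = 68**2 = 4624)
D(-12, -96)/((-M)) = (-2 - 96)/((-1*4624)) = -98/(-4624) = -98*(-1/4624) = 49/2312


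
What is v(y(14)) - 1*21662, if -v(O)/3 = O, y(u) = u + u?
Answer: -21746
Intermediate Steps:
y(u) = 2*u
v(O) = -3*O
v(y(14)) - 1*21662 = -6*14 - 1*21662 = -3*28 - 21662 = -84 - 21662 = -21746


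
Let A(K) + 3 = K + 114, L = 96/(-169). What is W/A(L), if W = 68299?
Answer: 11542531/18663 ≈ 618.47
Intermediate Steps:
L = -96/169 (L = 96*(-1/169) = -96/169 ≈ -0.56805)
A(K) = 111 + K (A(K) = -3 + (K + 114) = -3 + (114 + K) = 111 + K)
W/A(L) = 68299/(111 - 96/169) = 68299/(18663/169) = 68299*(169/18663) = 11542531/18663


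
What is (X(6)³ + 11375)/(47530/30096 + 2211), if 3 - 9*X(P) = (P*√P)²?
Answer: -84914192/99884679 ≈ -0.85012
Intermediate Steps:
X(P) = ⅓ - P³/9
(X(6)³ + 11375)/(47530/30096 + 2211) = ((⅓ - ⅑*6³)³ + 11375)/(47530/30096 + 2211) = ((⅓ - ⅑*216)³ + 11375)/(47530*(1/30096) + 2211) = ((⅓ - 24)³ + 11375)/(23765/15048 + 2211) = ((-71/3)³ + 11375)/(33294893/15048) = (-357911/27 + 11375)*(15048/33294893) = -50786/27*15048/33294893 = -84914192/99884679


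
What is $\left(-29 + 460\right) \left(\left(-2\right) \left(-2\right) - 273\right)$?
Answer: $-115939$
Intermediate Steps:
$\left(-29 + 460\right) \left(\left(-2\right) \left(-2\right) - 273\right) = 431 \left(4 - 273\right) = 431 \left(-269\right) = -115939$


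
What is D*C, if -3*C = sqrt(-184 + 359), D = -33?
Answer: 55*sqrt(7) ≈ 145.52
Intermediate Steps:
C = -5*sqrt(7)/3 (C = -sqrt(-184 + 359)/3 = -5*sqrt(7)/3 ≈ -4.4096)
D*C = -(-55)*sqrt(7) = 55*sqrt(7)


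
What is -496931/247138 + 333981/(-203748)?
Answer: -30631348961/8392312204 ≈ -3.6499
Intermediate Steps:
-496931/247138 + 333981/(-203748) = -496931*1/247138 + 333981*(-1/203748) = -496931/247138 - 111327/67916 = -30631348961/8392312204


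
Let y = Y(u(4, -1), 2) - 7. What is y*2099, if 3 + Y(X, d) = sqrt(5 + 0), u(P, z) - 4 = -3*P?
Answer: -20990 + 2099*sqrt(5) ≈ -16297.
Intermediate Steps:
u(P, z) = 4 - 3*P
Y(X, d) = -3 + sqrt(5) (Y(X, d) = -3 + sqrt(5 + 0) = -3 + sqrt(5))
y = -10 + sqrt(5) (y = (-3 + sqrt(5)) - 7 = -10 + sqrt(5) ≈ -7.7639)
y*2099 = (-10 + sqrt(5))*2099 = -20990 + 2099*sqrt(5)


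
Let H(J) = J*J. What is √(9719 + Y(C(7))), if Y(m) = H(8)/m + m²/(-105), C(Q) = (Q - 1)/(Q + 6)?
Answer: √18367047195/1365 ≈ 99.286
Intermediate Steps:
C(Q) = (-1 + Q)/(6 + Q)
H(J) = J²
Y(m) = 64/m - m²/105 (Y(m) = 8²/m + m²/(-105) = 64/m + m²*(-1/105) = 64/m - m²/105)
√(9719 + Y(C(7))) = √(9719 + (6720 - ((-1 + 7)/(6 + 7))³)/(105*(((-1 + 7)/(6 + 7))))) = √(9719 + (6720 - (6/13)³)/(105*((6/13)))) = √(9719 + (6720 - ((1/13)*6)³)/(105*(((1/13)*6)))) = √(9719 + (6720 - (6/13)³)/(105*(6/13))) = √(9719 + (1/105)*(13/6)*(6720 - 1*216/2197)) = √(9719 + (1/105)*(13/6)*(6720 - 216/2197)) = √(9719 + (1/105)*(13/6)*(14763624/2197)) = √(9719 + 2460604/17745) = √(174924259/17745) = √18367047195/1365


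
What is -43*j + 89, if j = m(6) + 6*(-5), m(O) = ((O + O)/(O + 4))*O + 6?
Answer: 4057/5 ≈ 811.40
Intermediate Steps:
m(O) = 6 + 2*O²/(4 + O) (m(O) = ((2*O)/(4 + O))*O + 6 = (2*O/(4 + O))*O + 6 = 2*O²/(4 + O) + 6 = 6 + 2*O²/(4 + O))
j = -84/5 (j = 2*(12 + 6² + 3*6)/(4 + 6) + 6*(-5) = 2*(12 + 36 + 18)/10 - 30 = 2*(⅒)*66 - 30 = 66/5 - 30 = -84/5 ≈ -16.800)
-43*j + 89 = -43*(-84/5) + 89 = 3612/5 + 89 = 4057/5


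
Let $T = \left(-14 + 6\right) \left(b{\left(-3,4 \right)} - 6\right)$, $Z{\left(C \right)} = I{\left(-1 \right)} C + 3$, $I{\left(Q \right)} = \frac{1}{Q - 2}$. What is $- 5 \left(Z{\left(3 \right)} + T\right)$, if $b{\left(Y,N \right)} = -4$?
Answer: $-410$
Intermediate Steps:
$I{\left(Q \right)} = \frac{1}{-2 + Q}$
$Z{\left(C \right)} = 3 - \frac{C}{3}$ ($Z{\left(C \right)} = \frac{C}{-2 - 1} + 3 = \frac{C}{-3} + 3 = - \frac{C}{3} + 3 = 3 - \frac{C}{3}$)
$T = 80$ ($T = \left(-14 + 6\right) \left(-4 - 6\right) = - 8 \left(-4 - 6\right) = \left(-8\right) \left(-10\right) = 80$)
$- 5 \left(Z{\left(3 \right)} + T\right) = - 5 \left(\left(3 - 1\right) + 80\right) = - 5 \left(2 + 80\right) = \left(-5\right) 82 = -410$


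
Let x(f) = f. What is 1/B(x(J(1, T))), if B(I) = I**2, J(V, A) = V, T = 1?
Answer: 1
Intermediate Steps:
1/B(x(J(1, T))) = 1/(1**2) = 1/1 = 1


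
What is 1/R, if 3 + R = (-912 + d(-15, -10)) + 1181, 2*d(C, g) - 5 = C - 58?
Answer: 1/232 ≈ 0.0043103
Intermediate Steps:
d(C, g) = -53/2 + C/2 (d(C, g) = 5/2 + (C - 58)/2 = 5/2 + (-58 + C)/2 = 5/2 + (-29 + C/2) = -53/2 + C/2)
R = 232 (R = -3 + ((-912 + (-53/2 + (½)*(-15))) + 1181) = -3 + ((-912 + (-53/2 - 15/2)) + 1181) = -3 + ((-912 - 34) + 1181) = -3 + (-946 + 1181) = -3 + 235 = 232)
1/R = 1/232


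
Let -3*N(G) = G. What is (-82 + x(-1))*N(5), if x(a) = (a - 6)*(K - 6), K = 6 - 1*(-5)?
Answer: 195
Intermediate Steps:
K = 11 (K = 6 + 5 = 11)
x(a) = -30 + 5*a (x(a) = (a - 6)*(11 - 6) = (-6 + a)*5 = -30 + 5*a)
N(G) = -G/3
(-82 + x(-1))*N(5) = (-82 + (-30 + 5*(-1)))*(-⅓*5) = (-82 + (-30 - 5))*(-5/3) = (-82 - 35)*(-5/3) = -117*(-5/3) = 195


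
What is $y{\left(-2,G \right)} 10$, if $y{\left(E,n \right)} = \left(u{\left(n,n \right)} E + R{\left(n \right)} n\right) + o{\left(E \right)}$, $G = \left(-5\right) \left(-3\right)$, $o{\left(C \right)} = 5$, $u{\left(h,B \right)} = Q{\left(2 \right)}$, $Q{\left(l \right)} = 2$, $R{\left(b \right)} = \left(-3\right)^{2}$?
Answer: $1360$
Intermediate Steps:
$R{\left(b \right)} = 9$
$u{\left(h,B \right)} = 2$
$G = 15$
$y{\left(E,n \right)} = 5 + 2 E + 9 n$ ($y{\left(E,n \right)} = \left(2 E + 9 n\right) + 5 = 5 + 2 E + 9 n$)
$y{\left(-2,G \right)} 10 = \left(5 + 2 \left(-2\right) + 9 \cdot 15\right) 10 = \left(5 - 4 + 135\right) 10 = 136 \cdot 10 = 1360$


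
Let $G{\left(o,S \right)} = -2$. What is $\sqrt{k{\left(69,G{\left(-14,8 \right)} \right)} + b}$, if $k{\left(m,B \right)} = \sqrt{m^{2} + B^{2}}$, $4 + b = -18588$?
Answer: $\sqrt{-18592 + \sqrt{4765}} \approx 136.1 i$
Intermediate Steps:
$b = -18592$ ($b = -4 - 18588 = -18592$)
$k{\left(m,B \right)} = \sqrt{B^{2} + m^{2}}$
$\sqrt{k{\left(69,G{\left(-14,8 \right)} \right)} + b} = \sqrt{\sqrt{\left(-2\right)^{2} + 69^{2}} - 18592} = \sqrt{\sqrt{4 + 4761} - 18592} = \sqrt{\sqrt{4765} - 18592} = \sqrt{-18592 + \sqrt{4765}}$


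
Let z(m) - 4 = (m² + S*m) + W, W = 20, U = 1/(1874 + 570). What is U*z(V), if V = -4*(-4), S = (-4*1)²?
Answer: 134/611 ≈ 0.21931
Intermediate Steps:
U = 1/2444 ≈ 0.00040917
S = 16 (S = (-4)² = 16)
V = 16
z(m) = 24 + m² + 16*m (z(m) = 4 + ((m² + 16*m) + 20) = 4 + (20 + m² + 16*m) = 24 + m² + 16*m)
U*z(V) = (24 + 16² + 16*16)/2444 = (24 + 256 + 256)/2444 = (1/2444)*536 = 134/611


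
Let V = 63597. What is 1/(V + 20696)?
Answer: 1/84293 ≈ 1.1863e-5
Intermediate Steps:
1/(V + 20696) = 1/(63597 + 20696) = 1/84293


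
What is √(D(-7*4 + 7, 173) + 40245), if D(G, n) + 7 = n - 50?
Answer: √40361 ≈ 200.90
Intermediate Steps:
D(G, n) = -57 + n (D(G, n) = -7 + (n - 50) = -7 + (-50 + n) = -57 + n)
√(D(-7*4 + 7, 173) + 40245) = √((-57 + 173) + 40245) = √(116 + 40245) = √40361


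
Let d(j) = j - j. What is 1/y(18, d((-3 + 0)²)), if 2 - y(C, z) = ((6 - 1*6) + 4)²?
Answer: -1/14 ≈ -0.071429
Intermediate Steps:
d(j) = 0
y(C, z) = -14 (y(C, z) = 2 - ((6 - 1*6) + 4)² = 2 - ((6 - 6) + 4)² = 2 - (0 + 4)² = 2 - 1*4² = 2 - 1*16 = 2 - 16 = -14)
1/y(18, d((-3 + 0)²)) = 1/(-14) = -1/14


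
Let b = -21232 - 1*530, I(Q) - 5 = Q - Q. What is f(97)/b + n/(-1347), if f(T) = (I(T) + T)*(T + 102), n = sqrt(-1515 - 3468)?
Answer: -3383/3627 - I*sqrt(4983)/1347 ≈ -0.93273 - 0.052406*I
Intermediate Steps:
I(Q) = 5 (I(Q) = 5 + (Q - Q) = 5 + 0 = 5)
n = I*sqrt(4983) (n = sqrt(-4983) = I*sqrt(4983) ≈ 70.59*I)
f(T) = (5 + T)*(102 + T) (f(T) = (5 + T)*(T + 102) = (5 + T)*(102 + T))
b = -21762 (b = -21232 - 530 = -21762)
f(97)/b + n/(-1347) = (510 + 97**2 + 107*97)/(-21762) + (I*sqrt(4983))/(-1347) = (510 + 9409 + 10379)*(-1/21762) + (I*sqrt(4983))*(-1/1347) = 20298*(-1/21762) - I*sqrt(4983)/1347 = -3383/3627 - I*sqrt(4983)/1347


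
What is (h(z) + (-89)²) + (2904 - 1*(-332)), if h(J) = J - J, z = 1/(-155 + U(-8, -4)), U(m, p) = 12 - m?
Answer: 11157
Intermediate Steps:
z = -1/135 (z = 1/(-155 + (12 - 1*(-8))) = 1/(-155 + (12 + 8)) = 1/(-155 + 20) = 1/(-135) = -1/135 ≈ -0.0074074)
h(J) = 0
(h(z) + (-89)²) + (2904 - 1*(-332)) = (0 + (-89)²) + (2904 - 1*(-332)) = (0 + 7921) + (2904 + 332) = 7921 + 3236 = 11157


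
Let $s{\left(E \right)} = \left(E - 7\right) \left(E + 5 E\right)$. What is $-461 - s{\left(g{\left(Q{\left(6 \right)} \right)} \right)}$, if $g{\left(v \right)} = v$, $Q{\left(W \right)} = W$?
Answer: $-425$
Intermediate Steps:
$s{\left(E \right)} = 6 E \left(-7 + E\right)$ ($s{\left(E \right)} = \left(-7 + E\right) 6 E = 6 E \left(-7 + E\right)$)
$-461 - s{\left(g{\left(Q{\left(6 \right)} \right)} \right)} = -461 - 6 \cdot 6 \left(-7 + 6\right) = -461 - 6 \cdot 6 \left(-1\right) = -461 - -36 = -461 + 36 = -425$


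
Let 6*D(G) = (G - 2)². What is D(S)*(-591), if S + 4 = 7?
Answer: -197/2 ≈ -98.500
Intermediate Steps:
S = 3 (S = -4 + 7 = 3)
D(G) = (-2 + G)²/6 (D(G) = (G - 2)²/6 = (-2 + G)²/6)
D(S)*(-591) = ((-2 + 3)²/6)*(-591) = ((⅙)*1²)*(-591) = ((⅙)*1)*(-591) = (⅙)*(-591) = -197/2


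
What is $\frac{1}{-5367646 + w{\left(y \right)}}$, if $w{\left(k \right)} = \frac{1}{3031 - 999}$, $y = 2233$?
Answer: $- \frac{2032}{10907056671} \approx -1.863 \cdot 10^{-7}$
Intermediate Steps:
$w{\left(k \right)} = \frac{1}{2032}$
$\frac{1}{-5367646 + w{\left(y \right)}} = \frac{1}{-5367646 + \frac{1}{2032}} = \frac{1}{- \frac{10907056671}{2032}} = - \frac{2032}{10907056671}$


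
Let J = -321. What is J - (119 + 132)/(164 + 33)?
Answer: -63488/197 ≈ -322.27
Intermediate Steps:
J - (119 + 132)/(164 + 33) = -321 - (119 + 132)/(164 + 33) = -321 - 251/197 = -63488/197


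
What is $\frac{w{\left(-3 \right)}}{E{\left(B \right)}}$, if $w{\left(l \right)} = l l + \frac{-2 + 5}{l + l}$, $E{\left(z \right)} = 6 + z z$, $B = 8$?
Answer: $\frac{17}{140} \approx 0.12143$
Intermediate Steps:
$E{\left(z \right)} = 6 + z^{2}$
$w{\left(l \right)} = l^{2} + \frac{3}{2 l}$
$\frac{w{\left(-3 \right)}}{E{\left(B \right)}} = \frac{\frac{1}{-3} \left(\frac{3}{2} + \left(-3\right)^{3}\right)}{6 + 8^{2}} = \frac{\left(- \frac{1}{3}\right) \left(\frac{3}{2} - 27\right)}{6 + 64} = \frac{\left(- \frac{1}{3}\right) \left(- \frac{51}{2}\right)}{70} = \frac{1}{70} \cdot \frac{17}{2} = \frac{17}{140}$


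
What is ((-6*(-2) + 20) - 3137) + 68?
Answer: -3037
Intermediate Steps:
((-6*(-2) + 20) - 3137) + 68 = ((12 + 20) - 3137) + 68 = (32 - 3137) + 68 = -3105 + 68 = -3037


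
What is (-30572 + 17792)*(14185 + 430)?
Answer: -186779700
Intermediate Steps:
(-30572 + 17792)*(14185 + 430) = -12780*14615 = -186779700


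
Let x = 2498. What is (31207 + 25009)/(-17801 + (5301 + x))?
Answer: -28108/5001 ≈ -5.6205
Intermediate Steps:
(31207 + 25009)/(-17801 + (5301 + x)) = (31207 + 25009)/(-17801 + (5301 + 2498)) = 56216/(-17801 + 7799) = 56216/(-10002) = 56216*(-1/10002) = -28108/5001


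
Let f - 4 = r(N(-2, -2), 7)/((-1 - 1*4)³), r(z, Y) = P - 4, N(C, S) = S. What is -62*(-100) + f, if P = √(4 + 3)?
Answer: 775504/125 - √7/125 ≈ 6204.0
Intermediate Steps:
P = √7 ≈ 2.6458
r(z, Y) = -4 + √7 (r(z, Y) = √7 - 4 = -4 + √7)
f = 504/125 - √7/125 (f = 4 + (-4 + √7)/((-1 - 1*4)³) = 4 + (-4 + √7)/((-1 - 4)³) = 4 + (-4 + √7)/((-5)³) = 4 + (-4 + √7)/(-125) = 4 + (-4 + √7)*(-1/125) = 4 + (4/125 - √7/125) = 504/125 - √7/125 ≈ 4.0108)
-62*(-100) + f = -62*(-100) + (504/125 - √7/125) = 6200 + (504/125 - √7/125) = 775504/125 - √7/125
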